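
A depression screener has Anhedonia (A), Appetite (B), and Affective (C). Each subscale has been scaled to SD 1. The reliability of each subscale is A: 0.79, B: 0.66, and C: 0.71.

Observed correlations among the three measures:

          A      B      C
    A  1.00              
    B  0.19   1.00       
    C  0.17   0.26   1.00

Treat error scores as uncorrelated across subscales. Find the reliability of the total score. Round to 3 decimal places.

0.802

Var(A+B+C) = 3 + 2·[0.19 + 0.17 + 0.26] = 3 + 1.24 = 4.24.
Under uncorrelated errors the observed covariances equal the true-score covariances, so only the own-variance terms attenuate.
True-score variance = [0.79 + 0.66 + 0.71] + 1.24 = 2.16 + 1.24 = 3.4.
Reliability = 3.4 / 4.24 = 0.802.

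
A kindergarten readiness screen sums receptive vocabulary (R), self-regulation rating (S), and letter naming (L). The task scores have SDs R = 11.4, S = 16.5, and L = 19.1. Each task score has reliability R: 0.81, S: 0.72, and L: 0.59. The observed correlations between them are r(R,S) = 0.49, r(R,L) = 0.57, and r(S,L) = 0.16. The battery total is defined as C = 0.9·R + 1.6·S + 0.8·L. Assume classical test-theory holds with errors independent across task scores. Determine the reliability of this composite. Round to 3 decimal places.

Var(C) = 0.9²·11.4² + 1.6²·16.5² + 0.8²·19.1² + 2·[1.44·11.4·16.5·0.49 + 0.72·11.4·19.1·0.57 + 1.28·16.5·19.1·0.16] = 1035.71 + 573.253 = 1608.96.
Under uncorrelated errors the observed covariances equal the true-score covariances, so only the own-variance terms attenuate.
True-score variance = [0.9²·11.4²·0.81 + 1.6²·16.5²·0.72 + 0.8²·19.1²·0.59] + 573.253 = 724.83 + 573.253 = 1298.08.
Reliability = 1298.08 / 1608.96 = 0.807.

0.807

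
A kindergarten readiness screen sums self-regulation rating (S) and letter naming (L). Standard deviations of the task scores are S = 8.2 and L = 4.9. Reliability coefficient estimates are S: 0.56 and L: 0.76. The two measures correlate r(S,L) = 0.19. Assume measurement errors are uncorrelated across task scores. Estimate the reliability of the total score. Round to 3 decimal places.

0.668

Var(S+L) = 8.2² + 4.9² + 2·[8.2·4.9·0.19] = 91.25 + 15.2684 = 106.518.
Because errors are independent across components, Cov(Tᵢ,Tⱼ) = Cov(Xᵢ,Xⱼ); the off-diagonal part of the true-score variance is the same as above.
True-score variance = [8.2²·0.56 + 4.9²·0.76] + 15.2684 = 55.902 + 15.2684 = 71.1704.
Reliability = 71.1704 / 106.518 = 0.668.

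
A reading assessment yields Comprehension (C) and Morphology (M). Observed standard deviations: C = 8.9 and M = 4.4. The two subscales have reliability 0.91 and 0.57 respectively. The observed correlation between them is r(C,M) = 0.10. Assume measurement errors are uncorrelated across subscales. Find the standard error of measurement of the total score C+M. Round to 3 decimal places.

3.931

Var(total) = 98.57 + 7.832 = 106.402.
True-score variance = 83.1163 + 7.832 = 90.9483, so reliability = 0.8548.
Error variance = 106.402 − 90.9483 = 15.4537; SEM = √15.4537 = 3.931.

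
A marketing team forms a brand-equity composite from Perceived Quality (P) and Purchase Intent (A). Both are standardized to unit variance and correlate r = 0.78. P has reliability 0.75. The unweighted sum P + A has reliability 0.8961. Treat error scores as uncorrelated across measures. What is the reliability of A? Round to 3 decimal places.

Var(P+A) = 2 + 2·0.78 = 3.560.
True-score variance = ρ_P + ρ_A + 2·0.78, so 0.8961 = (0.75 + ρ_A + 1.56) / 3.560.
ρ_A = 0.8961·3.560 − 0.75 − 1.56 = 0.880.

0.880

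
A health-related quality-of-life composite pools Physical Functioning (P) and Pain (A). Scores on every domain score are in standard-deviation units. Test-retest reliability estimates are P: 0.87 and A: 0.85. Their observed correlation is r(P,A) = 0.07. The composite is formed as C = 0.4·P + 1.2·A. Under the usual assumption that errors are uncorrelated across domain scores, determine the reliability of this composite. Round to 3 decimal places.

0.858

Var(C) = 0.4² + 1.2² + 2·[0.48·0.07] = 1.6 + 0.0672 = 1.6672.
Under uncorrelated errors the observed covariances equal the true-score covariances, so only the own-variance terms attenuate.
True-score variance = [0.4²·0.87 + 1.2²·0.85] + 0.0672 = 1.3632 + 0.0672 = 1.4304.
Reliability = 1.4304 / 1.6672 = 0.858.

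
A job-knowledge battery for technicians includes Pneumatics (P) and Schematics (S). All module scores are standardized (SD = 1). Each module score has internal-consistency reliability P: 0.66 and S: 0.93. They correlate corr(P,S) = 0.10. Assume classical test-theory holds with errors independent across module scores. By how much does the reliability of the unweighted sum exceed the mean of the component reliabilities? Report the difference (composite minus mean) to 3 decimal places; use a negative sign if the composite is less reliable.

Var(sum) = 2 + 0.2 = 2.2; true-score variance = 1.59 + 0.2 = 1.79; composite reliability = 0.8136.
Mean component reliability = 0.7950.
Difference = 0.8136 − 0.7950 = 0.019.

0.019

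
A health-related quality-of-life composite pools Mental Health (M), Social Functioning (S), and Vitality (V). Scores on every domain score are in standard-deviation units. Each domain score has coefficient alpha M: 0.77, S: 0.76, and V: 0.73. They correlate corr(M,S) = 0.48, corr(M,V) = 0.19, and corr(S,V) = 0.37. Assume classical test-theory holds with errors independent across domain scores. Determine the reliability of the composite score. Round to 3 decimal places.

Var(M+S+V) = 3 + 2·[0.48 + 0.19 + 0.37] = 3 + 2.08 = 5.08.
Under uncorrelated errors the observed covariances equal the true-score covariances, so only the own-variance terms attenuate.
True-score variance = [0.77 + 0.76 + 0.73] + 2.08 = 2.26 + 2.08 = 4.34.
Reliability = 4.34 / 5.08 = 0.854.

0.854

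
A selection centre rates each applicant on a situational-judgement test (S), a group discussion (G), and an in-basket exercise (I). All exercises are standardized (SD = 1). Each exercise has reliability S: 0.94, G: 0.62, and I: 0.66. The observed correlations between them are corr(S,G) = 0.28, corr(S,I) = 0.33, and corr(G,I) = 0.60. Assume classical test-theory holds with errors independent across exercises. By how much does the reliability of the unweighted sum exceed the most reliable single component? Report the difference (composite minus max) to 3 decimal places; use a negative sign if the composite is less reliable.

-0.084

Var(sum) = 3 + 2.42 = 5.42; true-score variance = 2.22 + 2.42 = 4.64; composite reliability = 0.8561.
Max component reliability = 0.9400.
Difference = 0.8561 − 0.9400 = -0.084.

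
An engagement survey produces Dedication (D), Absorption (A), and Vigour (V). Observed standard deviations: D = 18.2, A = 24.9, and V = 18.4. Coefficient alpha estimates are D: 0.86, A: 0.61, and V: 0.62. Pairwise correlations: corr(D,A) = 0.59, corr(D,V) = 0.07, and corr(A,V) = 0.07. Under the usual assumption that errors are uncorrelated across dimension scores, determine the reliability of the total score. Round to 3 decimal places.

Var(D+A+V) = 18.2² + 24.9² + 18.4² + 2·[18.2·24.9·0.59 + 18.2·18.4·0.07 + 24.9·18.4·0.07] = 1289.81 + 645.778 = 1935.59.
With uncorrelated errors the cross-covariances are all true-score covariance, so they carry over unchanged; only the diagonal terms shrink to ρᵢσᵢ².
True-score variance = [18.2²·0.86 + 24.9²·0.61 + 18.4²·0.62] + 645.778 = 872.98 + 645.778 = 1518.76.
Reliability = 1518.76 / 1935.59 = 0.785.

0.785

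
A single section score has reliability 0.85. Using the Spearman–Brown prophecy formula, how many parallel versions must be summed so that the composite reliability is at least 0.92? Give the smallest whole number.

3

k ≥ ρ*(1−ρ₁)/(ρ₁(1−ρ*)) = 0.92·0.15 / (0.85·0.08) = 2.029.
Smallest integer k = 3.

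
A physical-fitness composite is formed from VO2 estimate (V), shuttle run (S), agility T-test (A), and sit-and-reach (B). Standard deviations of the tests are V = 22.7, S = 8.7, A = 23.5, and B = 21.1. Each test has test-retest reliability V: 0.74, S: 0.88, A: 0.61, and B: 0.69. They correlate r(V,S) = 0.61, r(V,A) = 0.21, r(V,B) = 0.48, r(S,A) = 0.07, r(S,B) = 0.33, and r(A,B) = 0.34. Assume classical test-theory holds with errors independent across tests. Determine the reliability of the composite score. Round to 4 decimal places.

0.8345

Var(V+S+A+B) = 22.7² + 8.7² + 23.5² + 21.1² + 2·[22.7·8.7·0.61 + 22.7·23.5·0.21 + 22.7·21.1·0.48 + 8.7·23.5·0.07 + 8.7·21.1·0.33 + 23.5·21.1·0.34] = 1588.44 + 1411.76 = 3000.2.
With uncorrelated errors the cross-covariances are all true-score covariance, so they carry over unchanged; only the diagonal terms shrink to ρᵢσᵢ².
True-score variance = [22.7²·0.74 + 8.7²·0.88 + 23.5²·0.61 + 21.1²·0.69] + 1411.76 = 1091.99 + 1411.76 = 2503.74.
Reliability = 2503.74 / 3000.2 = 0.8345.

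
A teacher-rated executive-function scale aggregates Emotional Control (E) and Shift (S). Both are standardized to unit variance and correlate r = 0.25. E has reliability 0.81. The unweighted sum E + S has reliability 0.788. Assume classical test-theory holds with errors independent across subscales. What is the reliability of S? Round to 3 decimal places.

0.660

Var(E+S) = 2 + 2·0.25 = 2.500.
True-score variance = ρ_E + ρ_S + 2·0.25, so 0.788 = (0.81 + ρ_S + 0.50) / 2.500.
ρ_S = 0.788·2.500 − 0.81 − 0.50 = 0.660.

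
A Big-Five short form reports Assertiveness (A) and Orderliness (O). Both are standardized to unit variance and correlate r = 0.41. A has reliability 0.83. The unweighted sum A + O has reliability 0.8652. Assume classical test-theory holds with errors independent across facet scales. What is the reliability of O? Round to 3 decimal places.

Var(A+O) = 2 + 2·0.41 = 2.820.
True-score variance = ρ_A + ρ_O + 2·0.41, so 0.8652 = (0.83 + ρ_O + 0.82) / 2.820.
ρ_O = 0.8652·2.820 − 0.83 − 0.82 = 0.790.

0.790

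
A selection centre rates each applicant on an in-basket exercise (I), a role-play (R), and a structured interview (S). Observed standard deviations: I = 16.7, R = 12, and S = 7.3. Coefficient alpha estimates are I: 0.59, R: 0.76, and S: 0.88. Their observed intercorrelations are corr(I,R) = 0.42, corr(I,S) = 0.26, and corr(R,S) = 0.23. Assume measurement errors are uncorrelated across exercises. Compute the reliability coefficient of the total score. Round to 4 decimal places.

Var(I+R+S) = 16.7² + 12² + 7.3² + 2·[16.7·12·0.42 + 16.7·7.3·0.26 + 12·7.3·0.23] = 476.18 + 272.025 = 748.205.
With uncorrelated errors the cross-covariances are all true-score covariance, so they carry over unchanged; only the diagonal terms shrink to ρᵢσᵢ².
True-score variance = [16.7²·0.59 + 12²·0.76 + 7.3²·0.88] + 272.025 = 320.88 + 272.025 = 592.905.
Reliability = 592.905 / 748.205 = 0.7924.

0.7924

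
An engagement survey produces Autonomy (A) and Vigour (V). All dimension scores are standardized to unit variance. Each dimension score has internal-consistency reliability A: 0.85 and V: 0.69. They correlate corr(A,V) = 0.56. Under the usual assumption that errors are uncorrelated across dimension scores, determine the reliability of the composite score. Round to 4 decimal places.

Var(A+V) = 2 + 2·[0.56] = 2 + 1.12 = 3.12.
Because errors are independent across components, Cov(Tᵢ,Tⱼ) = Cov(Xᵢ,Xⱼ); the off-diagonal part of the true-score variance is the same as above.
True-score variance = [0.85 + 0.69] + 1.12 = 1.54 + 1.12 = 2.66.
Reliability = 2.66 / 3.12 = 0.8526.

0.8526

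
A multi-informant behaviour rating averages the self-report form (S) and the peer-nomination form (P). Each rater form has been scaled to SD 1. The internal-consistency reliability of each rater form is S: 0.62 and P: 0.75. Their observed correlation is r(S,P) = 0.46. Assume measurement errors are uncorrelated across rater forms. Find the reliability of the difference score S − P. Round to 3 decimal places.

0.417

Var(S−P) = 1 + 1 − 2·0.46 = 2 − 0.92 = 1.08.
Because errors are independent across components, Cov(Tᵢ,Tⱼ) = Cov(Xᵢ,Xⱼ); the off-diagonal part of the true-score variance is the same as above.
True-score variance = [0.62 + 0.75] − 0.92 = 1.37 − 0.92 = 0.45.
Reliability = 0.45 / 1.08 = 0.417.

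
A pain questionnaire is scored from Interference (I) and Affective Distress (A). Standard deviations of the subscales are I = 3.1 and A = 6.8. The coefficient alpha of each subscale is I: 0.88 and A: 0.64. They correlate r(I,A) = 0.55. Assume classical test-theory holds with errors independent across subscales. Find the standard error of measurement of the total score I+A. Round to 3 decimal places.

4.219

Var(total) = 55.85 + 23.188 = 79.038.
True-score variance = 38.0504 + 23.188 = 61.2384, so reliability = 0.7748.
Error variance = 79.038 − 61.2384 = 17.7996; SEM = √17.7996 = 4.219.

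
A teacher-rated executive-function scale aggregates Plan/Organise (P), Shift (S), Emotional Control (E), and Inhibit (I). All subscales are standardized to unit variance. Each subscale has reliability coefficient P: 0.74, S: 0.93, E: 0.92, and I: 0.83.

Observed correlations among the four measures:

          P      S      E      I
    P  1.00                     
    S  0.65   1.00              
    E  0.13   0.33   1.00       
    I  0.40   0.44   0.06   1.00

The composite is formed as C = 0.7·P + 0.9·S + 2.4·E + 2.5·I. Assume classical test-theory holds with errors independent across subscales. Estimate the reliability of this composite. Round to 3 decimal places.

0.915

Var(C) = 0.7² + 0.9² + 2.4² + 2.5² + 2·[0.63·0.65 + 1.68·0.13 + 1.75·0.40 + 2.16·0.33 + 2.25·0.44 + 6·0.06] = 13.31 + 6.7814 = 20.0914.
Because errors are independent across components, Cov(Tᵢ,Tⱼ) = Cov(Xᵢ,Xⱼ); the off-diagonal part of the true-score variance is the same as above.
True-score variance = [0.7²·0.74 + 0.9²·0.93 + 2.4²·0.92 + 2.5²·0.83] + 6.7814 = 11.6026 + 6.7814 = 18.384.
Reliability = 18.384 / 20.0914 = 0.915.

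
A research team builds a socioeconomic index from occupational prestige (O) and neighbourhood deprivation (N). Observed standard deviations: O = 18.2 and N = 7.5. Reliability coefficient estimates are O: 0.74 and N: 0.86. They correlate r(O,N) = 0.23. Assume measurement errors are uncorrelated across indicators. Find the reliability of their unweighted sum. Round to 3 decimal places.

Var(O+N) = 18.2² + 7.5² + 2·[18.2·7.5·0.23] = 387.49 + 62.79 = 450.28.
Because errors are independent across components, Cov(Tᵢ,Tⱼ) = Cov(Xᵢ,Xⱼ); the off-diagonal part of the true-score variance is the same as above.
True-score variance = [18.2²·0.74 + 7.5²·0.86] + 62.79 = 293.493 + 62.79 = 356.283.
Reliability = 356.283 / 450.28 = 0.791.

0.791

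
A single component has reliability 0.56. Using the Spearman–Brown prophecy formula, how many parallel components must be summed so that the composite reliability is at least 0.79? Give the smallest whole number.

3

k ≥ ρ*(1−ρ₁)/(ρ₁(1−ρ*)) = 0.79·0.44 / (0.56·0.21) = 2.956.
Smallest integer k = 3.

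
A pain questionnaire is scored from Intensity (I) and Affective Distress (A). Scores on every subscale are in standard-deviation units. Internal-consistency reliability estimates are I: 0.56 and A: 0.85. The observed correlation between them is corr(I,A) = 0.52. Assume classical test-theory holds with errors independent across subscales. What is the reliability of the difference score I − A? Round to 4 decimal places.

0.3854

Var(I−A) = 1 + 1 − 2·0.52 = 2 − 1.04 = 0.96.
Because errors are independent across components, Cov(Tᵢ,Tⱼ) = Cov(Xᵢ,Xⱼ); the off-diagonal part of the true-score variance is the same as above.
True-score variance = [0.56 + 0.85] − 1.04 = 1.41 − 1.04 = 0.37.
Reliability = 0.37 / 0.96 = 0.3854.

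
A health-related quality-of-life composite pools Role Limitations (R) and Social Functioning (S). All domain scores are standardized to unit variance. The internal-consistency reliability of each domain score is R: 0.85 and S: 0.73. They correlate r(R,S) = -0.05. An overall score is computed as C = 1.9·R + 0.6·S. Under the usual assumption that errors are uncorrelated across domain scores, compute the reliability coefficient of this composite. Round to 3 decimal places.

Var(C) = 1.9² + 0.6² + 2·[1.14·(-0.05)] = 3.97 − 0.114 = 3.856.
Because errors are independent across components, Cov(Tᵢ,Tⱼ) = Cov(Xᵢ,Xⱼ); the off-diagonal part of the true-score variance is the same as above.
True-score variance = [1.9²·0.85 + 0.6²·0.73] − 0.114 = 3.3313 − 0.114 = 3.2173.
Reliability = 3.2173 / 3.856 = 0.834.

0.834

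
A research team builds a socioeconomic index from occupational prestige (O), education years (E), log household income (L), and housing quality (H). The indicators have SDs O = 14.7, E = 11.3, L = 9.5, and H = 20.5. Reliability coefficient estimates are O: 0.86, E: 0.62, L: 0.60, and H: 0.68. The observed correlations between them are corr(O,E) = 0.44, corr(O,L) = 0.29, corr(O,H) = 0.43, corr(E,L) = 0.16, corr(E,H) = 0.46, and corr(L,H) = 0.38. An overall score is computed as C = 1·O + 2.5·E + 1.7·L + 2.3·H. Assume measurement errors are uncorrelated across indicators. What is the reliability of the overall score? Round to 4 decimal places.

Var(C) = 14.7² + 2.5²·11.3² + 1.7²·9.5² + 2.3²·20.5² + 2·[2.5·14.7·11.3·0.44 + 1.7·14.7·9.5·0.29 + 2.3·14.7·20.5·0.43 + 4.25·11.3·9.5·0.16 + 5.75·11.3·20.5·0.46 + 3.91·9.5·20.5·0.38] = 3498.1 + 3049.35 = 6547.45.
With uncorrelated errors the cross-covariances are all true-score covariance, so they carry over unchanged; only the diagonal terms shrink to ρᵢσᵢ².
True-score variance = [14.7²·0.86 + 2.5²·11.3²·0.62 + 1.7²·9.5²·0.60 + 2.3²·20.5²·0.68] + 3049.35 = 2348.85 + 3049.35 = 5398.2.
Reliability = 5398.2 / 6547.45 = 0.8245.

0.8245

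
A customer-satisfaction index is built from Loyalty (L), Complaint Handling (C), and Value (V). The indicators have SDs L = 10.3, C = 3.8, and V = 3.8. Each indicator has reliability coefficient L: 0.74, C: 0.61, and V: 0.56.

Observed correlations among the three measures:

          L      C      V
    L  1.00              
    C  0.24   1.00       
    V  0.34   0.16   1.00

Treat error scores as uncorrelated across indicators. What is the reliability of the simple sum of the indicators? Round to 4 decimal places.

0.7861

Var(L+C+V) = 10.3² + 3.8² + 3.8² + 2·[10.3·3.8·0.24 + 10.3·3.8·0.34 + 3.8·3.8·0.16] = 134.97 + 50.0232 = 184.993.
Because errors are independent across components, Cov(Tᵢ,Tⱼ) = Cov(Xᵢ,Xⱼ); the off-diagonal part of the true-score variance is the same as above.
True-score variance = [10.3²·0.74 + 3.8²·0.61 + 3.8²·0.56] + 50.0232 = 95.4014 + 50.0232 = 145.425.
Reliability = 145.425 / 184.993 = 0.7861.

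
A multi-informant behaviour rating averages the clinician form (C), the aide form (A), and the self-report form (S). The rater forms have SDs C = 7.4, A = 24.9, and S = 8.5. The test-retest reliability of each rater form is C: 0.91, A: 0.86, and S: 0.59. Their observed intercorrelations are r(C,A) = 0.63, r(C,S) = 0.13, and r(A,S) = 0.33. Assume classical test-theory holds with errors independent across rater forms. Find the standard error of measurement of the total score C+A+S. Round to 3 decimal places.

Var(total) = 747.02 + 388.211 = 1135.23.
True-score variance = 625.668 + 388.211 = 1013.88, so reliability = 0.8931.
Error variance = 1135.23 − 1013.88 = 121.352; SEM = √121.352 = 11.016.

11.016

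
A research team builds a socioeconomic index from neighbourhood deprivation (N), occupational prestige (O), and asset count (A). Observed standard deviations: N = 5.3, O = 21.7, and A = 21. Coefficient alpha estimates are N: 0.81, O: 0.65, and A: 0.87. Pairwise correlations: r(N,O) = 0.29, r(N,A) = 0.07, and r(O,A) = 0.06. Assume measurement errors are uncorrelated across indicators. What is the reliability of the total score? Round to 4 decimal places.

0.7888

Var(N+O+A) = 5.3² + 21.7² + 21² + 2·[5.3·21.7·0.29 + 5.3·21·0.07 + 21.7·21·0.06] = 939.98 + 136.972 = 1076.95.
Because errors are independent across components, Cov(Tᵢ,Tⱼ) = Cov(Xᵢ,Xⱼ); the off-diagonal part of the true-score variance is the same as above.
True-score variance = [5.3²·0.81 + 21.7²·0.65 + 21²·0.87] + 136.972 = 712.501 + 136.972 = 849.473.
Reliability = 849.473 / 1076.95 = 0.7888.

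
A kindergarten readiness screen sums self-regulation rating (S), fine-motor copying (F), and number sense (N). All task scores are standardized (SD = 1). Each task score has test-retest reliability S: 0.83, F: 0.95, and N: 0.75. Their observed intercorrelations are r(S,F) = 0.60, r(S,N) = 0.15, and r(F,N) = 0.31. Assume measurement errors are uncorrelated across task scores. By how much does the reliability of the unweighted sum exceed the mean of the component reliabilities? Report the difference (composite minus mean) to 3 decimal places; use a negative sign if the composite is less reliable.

Var(sum) = 3 + 2.12 = 5.12; true-score variance = 2.53 + 2.12 = 4.65; composite reliability = 0.9082.
Mean component reliability = 0.8433.
Difference = 0.9082 − 0.8433 = 0.065.

0.065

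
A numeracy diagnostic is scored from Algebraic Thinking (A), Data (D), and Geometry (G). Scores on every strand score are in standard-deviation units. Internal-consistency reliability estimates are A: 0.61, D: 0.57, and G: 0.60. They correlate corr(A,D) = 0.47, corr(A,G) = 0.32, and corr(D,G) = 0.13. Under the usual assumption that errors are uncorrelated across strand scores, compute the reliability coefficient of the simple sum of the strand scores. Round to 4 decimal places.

Var(A+D+G) = 3 + 2·[0.47 + 0.32 + 0.13] = 3 + 1.84 = 4.84.
Under uncorrelated errors the observed covariances equal the true-score covariances, so only the own-variance terms attenuate.
True-score variance = [0.61 + 0.57 + 0.60] + 1.84 = 1.78 + 1.84 = 3.62.
Reliability = 3.62 / 4.84 = 0.7479.

0.7479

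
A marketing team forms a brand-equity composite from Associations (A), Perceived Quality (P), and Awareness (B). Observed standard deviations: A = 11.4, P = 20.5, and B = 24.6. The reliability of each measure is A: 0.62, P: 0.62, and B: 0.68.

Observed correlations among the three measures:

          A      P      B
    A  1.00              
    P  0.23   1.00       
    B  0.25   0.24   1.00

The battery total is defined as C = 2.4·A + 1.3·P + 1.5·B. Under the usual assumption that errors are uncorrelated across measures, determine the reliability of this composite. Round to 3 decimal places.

Var(C) = 2.4²·11.4² + 1.3²·20.5² + 1.5²·24.6² + 2·[3.12·11.4·20.5·0.23 + 3.6·11.4·24.6·0.25 + 1.95·20.5·24.6·0.24] = 2820.4 + 1312.22 = 4132.63.
With uncorrelated errors the cross-covariances are all true-score covariance, so they carry over unchanged; only the diagonal terms shrink to ρᵢσᵢ².
True-score variance = [2.4²·11.4²·0.62 + 1.3²·20.5²·0.62 + 1.5²·24.6²·0.68] + 1312.22 = 1830.35 + 1312.22 = 3142.57.
Reliability = 3142.57 / 4132.63 = 0.760.

0.760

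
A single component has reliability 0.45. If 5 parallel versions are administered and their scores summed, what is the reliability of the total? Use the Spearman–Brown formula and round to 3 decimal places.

ρ_k = kρ / (1 + (k−1)ρ) = 5·0.45 / (1 + 4·0.45) = 2.250 / 2.800 = 0.804.

0.804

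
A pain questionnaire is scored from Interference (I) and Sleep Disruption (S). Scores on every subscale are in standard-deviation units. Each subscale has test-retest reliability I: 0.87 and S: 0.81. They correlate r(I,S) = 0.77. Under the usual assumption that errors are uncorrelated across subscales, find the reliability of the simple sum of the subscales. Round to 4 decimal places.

0.9096

Var(I+S) = 2 + 2·[0.77] = 2 + 1.54 = 3.54.
Because errors are independent across components, Cov(Tᵢ,Tⱼ) = Cov(Xᵢ,Xⱼ); the off-diagonal part of the true-score variance is the same as above.
True-score variance = [0.87 + 0.81] + 1.54 = 1.68 + 1.54 = 3.22.
Reliability = 3.22 / 3.54 = 0.9096.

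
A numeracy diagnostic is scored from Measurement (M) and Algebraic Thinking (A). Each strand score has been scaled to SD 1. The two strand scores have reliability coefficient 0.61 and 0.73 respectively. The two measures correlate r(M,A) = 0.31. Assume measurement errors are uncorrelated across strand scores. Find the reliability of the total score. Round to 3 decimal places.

0.748

Var(M+A) = 2 + 2·[0.31] = 2 + 0.62 = 2.62.
Because errors are independent across components, Cov(Tᵢ,Tⱼ) = Cov(Xᵢ,Xⱼ); the off-diagonal part of the true-score variance is the same as above.
True-score variance = [0.61 + 0.73] + 0.62 = 1.34 + 0.62 = 1.96.
Reliability = 1.96 / 2.62 = 0.748.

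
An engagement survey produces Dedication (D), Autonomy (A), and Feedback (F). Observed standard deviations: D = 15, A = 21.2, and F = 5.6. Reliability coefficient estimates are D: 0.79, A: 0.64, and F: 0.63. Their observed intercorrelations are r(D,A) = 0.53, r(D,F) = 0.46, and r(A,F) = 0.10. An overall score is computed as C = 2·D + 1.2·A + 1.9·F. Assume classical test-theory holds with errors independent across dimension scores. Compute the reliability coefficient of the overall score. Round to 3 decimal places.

0.835

Var(C) = 2²·15² + 1.2²·21.2² + 1.9²·5.6² + 2·[2.4·15·21.2·0.53 + 3.8·15·5.6·0.46 + 2.28·21.2·5.6·0.10] = 1660.4 + 1156.79 = 2817.2.
Under uncorrelated errors the observed covariances equal the true-score covariances, so only the own-variance terms attenuate.
True-score variance = [2²·15²·0.79 + 1.2²·21.2²·0.64 + 1.9²·5.6²·0.63] + 1156.79 = 1196.53 + 1156.79 = 2353.32.
Reliability = 2353.32 / 2817.2 = 0.835.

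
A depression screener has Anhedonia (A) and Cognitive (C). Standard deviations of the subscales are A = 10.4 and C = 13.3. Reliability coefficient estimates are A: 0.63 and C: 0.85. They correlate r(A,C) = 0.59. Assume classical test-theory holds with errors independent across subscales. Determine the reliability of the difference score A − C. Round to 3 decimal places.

0.454

Var(A−C) = 10.4² + 13.3² − 2·10.4·13.3·0.59 = 285.05 − 163.218 = 121.832.
Because errors are independent across components, Cov(Tᵢ,Tⱼ) = Cov(Xᵢ,Xⱼ); the off-diagonal part of the true-score variance is the same as above.
True-score variance = [10.4²·0.63 + 13.3²·0.85] − 163.218 = 218.497 − 163.218 = 55.2797.
Reliability = 55.2797 / 121.832 = 0.454.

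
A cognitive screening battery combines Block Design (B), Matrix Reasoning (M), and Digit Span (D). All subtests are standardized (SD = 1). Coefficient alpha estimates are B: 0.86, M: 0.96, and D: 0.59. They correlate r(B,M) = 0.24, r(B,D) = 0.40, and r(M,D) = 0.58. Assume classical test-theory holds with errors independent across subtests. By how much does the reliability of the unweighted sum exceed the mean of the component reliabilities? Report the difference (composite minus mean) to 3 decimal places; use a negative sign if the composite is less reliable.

Var(sum) = 3 + 2.44 = 5.44; true-score variance = 2.41 + 2.44 = 4.85; composite reliability = 0.8915.
Mean component reliability = 0.8033.
Difference = 0.8915 − 0.8033 = 0.088.

0.088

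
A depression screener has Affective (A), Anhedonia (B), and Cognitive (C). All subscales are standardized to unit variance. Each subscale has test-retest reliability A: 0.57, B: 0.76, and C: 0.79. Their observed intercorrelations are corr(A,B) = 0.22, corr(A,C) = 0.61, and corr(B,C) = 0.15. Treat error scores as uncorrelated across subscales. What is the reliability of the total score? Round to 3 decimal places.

Var(A+B+C) = 3 + 2·[0.22 + 0.61 + 0.15] = 3 + 1.96 = 4.96.
Because errors are independent across components, Cov(Tᵢ,Tⱼ) = Cov(Xᵢ,Xⱼ); the off-diagonal part of the true-score variance is the same as above.
True-score variance = [0.57 + 0.76 + 0.79] + 1.96 = 2.12 + 1.96 = 4.08.
Reliability = 4.08 / 4.96 = 0.823.

0.823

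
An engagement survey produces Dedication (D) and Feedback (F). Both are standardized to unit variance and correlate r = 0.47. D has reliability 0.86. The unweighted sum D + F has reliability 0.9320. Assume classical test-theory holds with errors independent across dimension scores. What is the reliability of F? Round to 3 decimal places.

Var(D+F) = 2 + 2·0.47 = 2.940.
True-score variance = ρ_D + ρ_F + 2·0.47, so 0.9320 = (0.86 + ρ_F + 0.94) / 2.940.
ρ_F = 0.9320·2.940 − 0.86 − 0.94 = 0.940.

0.940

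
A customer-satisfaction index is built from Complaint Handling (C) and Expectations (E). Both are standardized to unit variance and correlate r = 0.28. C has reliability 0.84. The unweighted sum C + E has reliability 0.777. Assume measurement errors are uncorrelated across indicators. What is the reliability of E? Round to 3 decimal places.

0.589

Var(C+E) = 2 + 2·0.28 = 2.560.
True-score variance = ρ_C + ρ_E + 2·0.28, so 0.777 = (0.84 + ρ_E + 0.56) / 2.560.
ρ_E = 0.777·2.560 − 0.84 − 0.56 = 0.589.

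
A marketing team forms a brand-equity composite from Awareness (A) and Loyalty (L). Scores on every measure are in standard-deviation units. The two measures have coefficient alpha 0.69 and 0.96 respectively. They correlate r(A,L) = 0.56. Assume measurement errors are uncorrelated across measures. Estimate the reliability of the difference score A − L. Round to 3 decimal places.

0.602

Var(A−L) = 1 + 1 − 2·0.56 = 2 − 1.12 = 0.88.
Because errors are independent across components, Cov(Tᵢ,Tⱼ) = Cov(Xᵢ,Xⱼ); the off-diagonal part of the true-score variance is the same as above.
True-score variance = [0.69 + 0.96] − 1.12 = 1.65 − 1.12 = 0.53.
Reliability = 0.53 / 0.88 = 0.602.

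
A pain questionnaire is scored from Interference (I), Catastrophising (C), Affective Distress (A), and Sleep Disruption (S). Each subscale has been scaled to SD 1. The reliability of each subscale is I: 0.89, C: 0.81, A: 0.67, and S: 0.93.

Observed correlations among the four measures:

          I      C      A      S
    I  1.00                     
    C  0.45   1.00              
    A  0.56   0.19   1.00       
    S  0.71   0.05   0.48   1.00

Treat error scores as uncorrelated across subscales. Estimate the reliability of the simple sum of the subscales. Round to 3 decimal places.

0.921

Var(I+C+A+S) = 4 + 2·[0.45 + 0.56 + 0.71 + 0.19 + 0.05 + 0.48] = 4 + 4.88 = 8.88.
Under uncorrelated errors the observed covariances equal the true-score covariances, so only the own-variance terms attenuate.
True-score variance = [0.89 + 0.81 + 0.67 + 0.93] + 4.88 = 3.3 + 4.88 = 8.18.
Reliability = 8.18 / 8.88 = 0.921.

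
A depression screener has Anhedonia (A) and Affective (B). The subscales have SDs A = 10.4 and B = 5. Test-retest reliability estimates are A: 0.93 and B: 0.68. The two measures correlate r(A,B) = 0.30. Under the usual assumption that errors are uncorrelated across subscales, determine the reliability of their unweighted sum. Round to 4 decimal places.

Var(A+B) = 10.4² + 5² + 2·[10.4·5·0.30] = 133.16 + 31.2 = 164.36.
Under uncorrelated errors the observed covariances equal the true-score covariances, so only the own-variance terms attenuate.
True-score variance = [10.4²·0.93 + 5²·0.68] + 31.2 = 117.589 + 31.2 = 148.789.
Reliability = 148.789 / 164.36 = 0.9053.

0.9053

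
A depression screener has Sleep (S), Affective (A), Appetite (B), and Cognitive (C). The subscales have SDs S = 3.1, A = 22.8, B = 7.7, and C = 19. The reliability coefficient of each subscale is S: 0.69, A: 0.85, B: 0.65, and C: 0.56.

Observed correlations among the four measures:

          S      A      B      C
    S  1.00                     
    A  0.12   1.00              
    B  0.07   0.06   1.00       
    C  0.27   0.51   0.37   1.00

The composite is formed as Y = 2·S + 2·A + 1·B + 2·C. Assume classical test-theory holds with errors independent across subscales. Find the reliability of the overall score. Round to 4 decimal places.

Var(Y) = 2²·3.1² + 2²·22.8² + 7.7² + 2²·19² + 2·[4·3.1·22.8·0.12 + 2·3.1·7.7·0.07 + 4·3.1·19·0.27 + 2·22.8·7.7·0.06 + 4·22.8·19·0.51 + 2·7.7·19·0.37] = 3621.09 + 2227.87 = 5848.96.
Under uncorrelated errors the observed covariances equal the true-score covariances, so only the own-variance terms attenuate.
True-score variance = [2²·3.1²·0.69 + 2²·22.8²·0.85 + 7.7²·0.65 + 2²·19²·0.56] + 2227.87 = 2641.16 + 2227.87 = 4869.03.
Reliability = 4869.03 / 5848.96 = 0.8325.

0.8325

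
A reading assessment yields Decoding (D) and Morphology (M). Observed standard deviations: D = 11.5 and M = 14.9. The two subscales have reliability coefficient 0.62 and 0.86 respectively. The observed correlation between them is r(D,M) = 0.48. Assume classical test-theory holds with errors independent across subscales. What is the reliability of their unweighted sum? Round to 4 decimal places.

Var(D+M) = 11.5² + 14.9² + 2·[11.5·14.9·0.48] = 354.26 + 164.496 = 518.756.
Because errors are independent across components, Cov(Tᵢ,Tⱼ) = Cov(Xᵢ,Xⱼ); the off-diagonal part of the true-score variance is the same as above.
True-score variance = [11.5²·0.62 + 14.9²·0.86] + 164.496 = 272.924 + 164.496 = 437.42.
Reliability = 437.42 / 518.756 = 0.8432.

0.8432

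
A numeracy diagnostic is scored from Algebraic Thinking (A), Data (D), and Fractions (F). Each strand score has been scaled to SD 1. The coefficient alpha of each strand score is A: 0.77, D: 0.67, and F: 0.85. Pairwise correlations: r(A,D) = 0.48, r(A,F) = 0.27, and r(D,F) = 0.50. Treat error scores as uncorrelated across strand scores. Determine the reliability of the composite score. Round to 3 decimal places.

0.871

Var(A+D+F) = 3 + 2·[0.48 + 0.27 + 0.50] = 3 + 2.5 = 5.5.
Under uncorrelated errors the observed covariances equal the true-score covariances, so only the own-variance terms attenuate.
True-score variance = [0.77 + 0.67 + 0.85] + 2.5 = 2.29 + 2.5 = 4.79.
Reliability = 4.79 / 5.5 = 0.871.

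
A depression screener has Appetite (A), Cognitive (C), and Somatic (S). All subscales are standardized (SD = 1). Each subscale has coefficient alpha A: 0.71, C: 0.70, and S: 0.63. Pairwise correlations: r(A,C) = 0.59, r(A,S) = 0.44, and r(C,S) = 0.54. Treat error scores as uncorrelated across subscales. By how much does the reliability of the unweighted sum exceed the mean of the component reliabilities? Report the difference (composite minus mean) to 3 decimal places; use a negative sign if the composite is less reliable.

Var(sum) = 3 + 3.14 = 6.14; true-score variance = 2.04 + 3.14 = 5.18; composite reliability = 0.8436.
Mean component reliability = 0.6800.
Difference = 0.8436 − 0.6800 = 0.164.

0.164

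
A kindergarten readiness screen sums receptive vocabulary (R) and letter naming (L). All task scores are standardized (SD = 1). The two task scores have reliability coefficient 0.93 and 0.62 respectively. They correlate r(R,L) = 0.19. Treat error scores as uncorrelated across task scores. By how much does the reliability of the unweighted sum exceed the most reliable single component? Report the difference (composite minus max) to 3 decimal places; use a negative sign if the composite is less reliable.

Var(sum) = 2 + 0.38 = 2.38; true-score variance = 1.55 + 0.38 = 1.93; composite reliability = 0.8109.
Max component reliability = 0.9300.
Difference = 0.8109 − 0.9300 = -0.119.

-0.119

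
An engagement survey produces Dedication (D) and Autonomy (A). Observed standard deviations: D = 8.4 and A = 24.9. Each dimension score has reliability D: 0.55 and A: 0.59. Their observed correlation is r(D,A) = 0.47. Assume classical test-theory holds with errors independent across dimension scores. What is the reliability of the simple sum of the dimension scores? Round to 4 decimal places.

Var(D+A) = 8.4² + 24.9² + 2·[8.4·24.9·0.47] = 690.57 + 196.61 = 887.18.
Under uncorrelated errors the observed covariances equal the true-score covariances, so only the own-variance terms attenuate.
True-score variance = [8.4²·0.55 + 24.9²·0.59] + 196.61 = 404.614 + 196.61 = 601.224.
Reliability = 601.224 / 887.18 = 0.6777.

0.6777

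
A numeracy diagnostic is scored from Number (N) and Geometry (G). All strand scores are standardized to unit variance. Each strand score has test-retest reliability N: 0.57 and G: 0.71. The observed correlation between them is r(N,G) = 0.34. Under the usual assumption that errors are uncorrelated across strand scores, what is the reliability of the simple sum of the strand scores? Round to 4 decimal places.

Var(N+G) = 2 + 2·[0.34] = 2 + 0.68 = 2.68.
Because errors are independent across components, Cov(Tᵢ,Tⱼ) = Cov(Xᵢ,Xⱼ); the off-diagonal part of the true-score variance is the same as above.
True-score variance = [0.57 + 0.71] + 0.68 = 1.28 + 0.68 = 1.96.
Reliability = 1.96 / 2.68 = 0.7313.

0.7313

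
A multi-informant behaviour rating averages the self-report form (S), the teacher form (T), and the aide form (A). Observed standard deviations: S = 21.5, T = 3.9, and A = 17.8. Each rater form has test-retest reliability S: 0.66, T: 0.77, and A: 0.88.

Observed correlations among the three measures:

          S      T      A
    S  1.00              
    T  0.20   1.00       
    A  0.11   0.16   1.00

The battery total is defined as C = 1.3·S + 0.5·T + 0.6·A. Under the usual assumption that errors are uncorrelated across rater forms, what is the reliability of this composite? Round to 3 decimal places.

Var(C) = 1.3²·21.5² + 0.5²·3.9² + 0.6²·17.8² + 2·[0.65·21.5·3.9·0.20 + 0.78·21.5·17.8·0.11 + 0.3·3.9·17.8·0.16] = 899.067 + 94.1366 = 993.204.
Because errors are independent across components, Cov(Tᵢ,Tⱼ) = Cov(Xᵢ,Xⱼ); the off-diagonal part of the true-score variance is the same as above.
True-score variance = [1.3²·21.5²·0.66 + 0.5²·3.9²·0.77 + 0.6²·17.8²·0.88] + 94.1366 = 618.896 + 94.1366 = 713.033.
Reliability = 713.033 / 993.204 = 0.718.

0.718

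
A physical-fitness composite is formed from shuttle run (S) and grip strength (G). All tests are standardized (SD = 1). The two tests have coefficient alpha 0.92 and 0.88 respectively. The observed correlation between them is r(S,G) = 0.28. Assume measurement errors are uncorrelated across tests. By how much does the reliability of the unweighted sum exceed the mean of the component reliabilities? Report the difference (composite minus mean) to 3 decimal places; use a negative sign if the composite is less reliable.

0.022

Var(sum) = 2 + 0.56 = 2.56; true-score variance = 1.8 + 0.56 = 2.36; composite reliability = 0.9219.
Mean component reliability = 0.9000.
Difference = 0.9219 − 0.9000 = 0.022.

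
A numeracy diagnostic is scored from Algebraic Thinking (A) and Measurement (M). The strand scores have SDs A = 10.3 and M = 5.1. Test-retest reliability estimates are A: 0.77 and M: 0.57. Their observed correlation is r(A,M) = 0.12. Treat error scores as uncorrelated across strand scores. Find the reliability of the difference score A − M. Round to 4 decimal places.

Var(A−M) = 10.3² + 5.1² − 2·10.3·5.1·0.12 = 132.1 − 12.6072 = 119.493.
Because errors are independent across components, Cov(Tᵢ,Tⱼ) = Cov(Xᵢ,Xⱼ); the off-diagonal part of the true-score variance is the same as above.
True-score variance = [10.3²·0.77 + 5.1²·0.57] − 12.6072 = 96.515 − 12.6072 = 83.9078.
Reliability = 83.9078 / 119.493 = 0.7022.

0.7022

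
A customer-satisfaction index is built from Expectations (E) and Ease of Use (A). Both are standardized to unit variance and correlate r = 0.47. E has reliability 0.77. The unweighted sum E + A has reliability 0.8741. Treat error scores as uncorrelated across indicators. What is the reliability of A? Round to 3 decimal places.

0.860

Var(E+A) = 2 + 2·0.47 = 2.940.
True-score variance = ρ_E + ρ_A + 2·0.47, so 0.8741 = (0.77 + ρ_A + 0.94) / 2.940.
ρ_A = 0.8741·2.940 − 0.77 − 0.94 = 0.860.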